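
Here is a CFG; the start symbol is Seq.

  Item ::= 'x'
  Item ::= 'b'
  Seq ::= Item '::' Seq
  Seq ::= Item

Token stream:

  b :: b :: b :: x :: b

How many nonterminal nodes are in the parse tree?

[Seq [Item b] :: [Seq [Item b] :: [Seq [Item b] :: [Seq [Item x] :: [Seq [Item b]]]]]]

10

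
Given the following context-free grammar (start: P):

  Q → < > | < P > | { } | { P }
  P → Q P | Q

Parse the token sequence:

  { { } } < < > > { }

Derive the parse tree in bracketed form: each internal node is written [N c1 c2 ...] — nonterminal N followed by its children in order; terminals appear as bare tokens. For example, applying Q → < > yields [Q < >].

P
Q P
{ P } P
{ Q } P
{ { } } P
{ { } } Q P
{ { } } < P > P
{ { } } < Q > P
{ { } } < < > > P
{ { } } < < > > Q
{ { } } < < > > { }

[P [Q { [P [Q { }]] }] [P [Q < [P [Q < >]] >] [P [Q { }]]]]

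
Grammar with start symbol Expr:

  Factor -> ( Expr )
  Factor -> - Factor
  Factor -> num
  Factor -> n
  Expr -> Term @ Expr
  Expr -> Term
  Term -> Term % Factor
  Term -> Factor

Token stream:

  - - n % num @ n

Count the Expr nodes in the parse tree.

[Expr [Term [Term [Factor - [Factor - [Factor n]]]] % [Factor num]] @ [Expr [Term [Factor n]]]]

2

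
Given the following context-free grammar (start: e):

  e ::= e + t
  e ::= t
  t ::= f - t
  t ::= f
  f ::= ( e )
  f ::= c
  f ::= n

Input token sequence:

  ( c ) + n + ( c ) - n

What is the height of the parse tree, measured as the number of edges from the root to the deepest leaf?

[e [e [e [t [f ( [e [t [f c]]] )]]] + [t [f n]]] + [t [f ( [e [t [f c]]] )] - [t [f n]]]]

8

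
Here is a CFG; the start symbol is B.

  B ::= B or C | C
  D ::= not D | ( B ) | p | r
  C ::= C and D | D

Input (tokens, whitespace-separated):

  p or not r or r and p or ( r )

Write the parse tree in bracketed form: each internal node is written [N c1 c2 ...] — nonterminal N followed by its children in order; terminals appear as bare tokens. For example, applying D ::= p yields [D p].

[B [B [B [B [C [D p]]] or [C [D not [D r]]]] or [C [C [D r]] and [D p]]] or [C [D ( [B [C [D r]]] )]]]

B
B or C
B or C or C
B or C or C or C
C or C or C or C
D or C or C or C
p or C or C or C
p or D or C or C
p or not D or C or C
p or not r or C or C
p or not r or C and D or C
p or not r or D and D or C
p or not r or r and D or C
p or not r or r and p or C
p or not r or r and p or D
p or not r or r and p or ( B )
p or not r or r and p or ( C )
p or not r or r and p or ( D )
p or not r or r and p or ( r )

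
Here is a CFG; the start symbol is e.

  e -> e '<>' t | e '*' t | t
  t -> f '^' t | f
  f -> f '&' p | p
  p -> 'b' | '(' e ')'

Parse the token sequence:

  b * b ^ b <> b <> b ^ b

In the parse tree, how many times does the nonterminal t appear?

6

[e [e [e [e [t [f [p b]]]] * [t [f [p b]] ^ [t [f [p b]]]]] <> [t [f [p b]]]] <> [t [f [p b]] ^ [t [f [p b]]]]]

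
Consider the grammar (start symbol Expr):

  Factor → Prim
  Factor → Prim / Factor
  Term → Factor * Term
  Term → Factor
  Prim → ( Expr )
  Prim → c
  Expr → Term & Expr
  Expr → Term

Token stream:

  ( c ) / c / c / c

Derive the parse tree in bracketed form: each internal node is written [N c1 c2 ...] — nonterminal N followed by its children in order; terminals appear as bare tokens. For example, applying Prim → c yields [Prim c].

Expr
Term
Factor
Prim / Factor
( Expr ) / Factor
( Term ) / Factor
( Factor ) / Factor
( Prim ) / Factor
( c ) / Factor
( c ) / Prim / Factor
( c ) / c / Factor
( c ) / c / Prim / Factor
( c ) / c / c / Factor
( c ) / c / c / Prim
( c ) / c / c / c

[Expr [Term [Factor [Prim ( [Expr [Term [Factor [Prim c]]]] )] / [Factor [Prim c] / [Factor [Prim c] / [Factor [Prim c]]]]]]]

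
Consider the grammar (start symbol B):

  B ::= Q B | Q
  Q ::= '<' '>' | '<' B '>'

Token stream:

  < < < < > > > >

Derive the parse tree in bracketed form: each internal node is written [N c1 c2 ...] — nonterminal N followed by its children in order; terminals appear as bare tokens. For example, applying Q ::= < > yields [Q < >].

B
Q
< B >
< Q >
< < B > >
< < Q > >
< < < B > > >
< < < Q > > >
< < < < > > > >

[B [Q < [B [Q < [B [Q < [B [Q < >]] >]] >]] >]]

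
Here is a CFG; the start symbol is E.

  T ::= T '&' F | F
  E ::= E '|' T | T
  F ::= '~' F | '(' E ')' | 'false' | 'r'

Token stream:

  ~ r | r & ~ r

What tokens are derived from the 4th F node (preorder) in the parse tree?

~ r

[E [E [T [F ~ [F r]]]] | [T [T [F r]] & [F ~ [F r]]]]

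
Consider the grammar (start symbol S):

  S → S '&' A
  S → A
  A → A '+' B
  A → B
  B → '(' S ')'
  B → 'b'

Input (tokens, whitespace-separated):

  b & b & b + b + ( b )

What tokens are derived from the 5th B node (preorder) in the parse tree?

[S [S [S [A [B b]]] & [A [B b]]] & [A [A [A [B b]] + [B b]] + [B ( [S [A [B b]]] )]]]

( b )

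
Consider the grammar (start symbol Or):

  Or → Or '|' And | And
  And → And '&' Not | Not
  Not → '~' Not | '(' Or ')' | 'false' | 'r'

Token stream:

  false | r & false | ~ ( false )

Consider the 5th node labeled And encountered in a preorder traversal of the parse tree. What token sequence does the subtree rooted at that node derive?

false

[Or [Or [Or [And [Not false]]] | [And [And [Not r]] & [Not false]]] | [And [Not ~ [Not ( [Or [And [Not false]]] )]]]]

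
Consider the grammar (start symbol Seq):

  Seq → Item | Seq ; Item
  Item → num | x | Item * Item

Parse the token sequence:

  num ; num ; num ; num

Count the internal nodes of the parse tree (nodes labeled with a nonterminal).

[Seq [Seq [Seq [Seq [Item num]] ; [Item num]] ; [Item num]] ; [Item num]]

8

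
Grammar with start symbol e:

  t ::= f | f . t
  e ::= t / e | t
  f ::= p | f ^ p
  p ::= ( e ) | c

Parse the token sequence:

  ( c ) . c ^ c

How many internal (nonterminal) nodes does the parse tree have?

[e [t [f [p ( [e [t [f [p c]]]] )]] . [t [f [f [p c]] ^ [p c]]]]]

13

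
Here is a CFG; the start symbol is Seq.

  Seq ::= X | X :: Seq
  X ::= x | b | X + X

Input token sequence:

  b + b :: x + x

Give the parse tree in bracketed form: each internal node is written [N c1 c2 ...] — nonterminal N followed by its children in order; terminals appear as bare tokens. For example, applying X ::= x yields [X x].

[Seq [X [X b] + [X b]] :: [Seq [X [X x] + [X x]]]]

Seq
X :: Seq
X + X :: Seq
b + X :: Seq
b + b :: Seq
b + b :: X
b + b :: X + X
b + b :: x + X
b + b :: x + x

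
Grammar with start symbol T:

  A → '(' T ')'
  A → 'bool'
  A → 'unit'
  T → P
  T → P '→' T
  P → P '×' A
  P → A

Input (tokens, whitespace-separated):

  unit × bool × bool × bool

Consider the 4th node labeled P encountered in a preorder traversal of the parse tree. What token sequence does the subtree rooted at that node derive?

unit

[T [P [P [P [P [A unit]] × [A bool]] × [A bool]] × [A bool]]]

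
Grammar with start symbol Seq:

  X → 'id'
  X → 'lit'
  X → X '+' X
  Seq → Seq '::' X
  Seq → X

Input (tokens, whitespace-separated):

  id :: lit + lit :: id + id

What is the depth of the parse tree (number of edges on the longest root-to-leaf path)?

4

[Seq [Seq [Seq [X id]] :: [X [X lit] + [X lit]]] :: [X [X id] + [X id]]]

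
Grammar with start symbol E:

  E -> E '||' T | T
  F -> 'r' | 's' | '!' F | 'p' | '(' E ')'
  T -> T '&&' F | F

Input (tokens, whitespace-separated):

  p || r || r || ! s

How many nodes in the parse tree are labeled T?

4

[E [E [E [E [T [F p]]] || [T [F r]]] || [T [F r]]] || [T [F ! [F s]]]]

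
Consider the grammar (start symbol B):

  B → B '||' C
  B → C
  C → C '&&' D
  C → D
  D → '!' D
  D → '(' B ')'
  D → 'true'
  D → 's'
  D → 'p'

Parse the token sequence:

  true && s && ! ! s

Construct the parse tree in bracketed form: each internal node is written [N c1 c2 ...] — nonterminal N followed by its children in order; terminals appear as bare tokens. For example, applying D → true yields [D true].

[B [C [C [C [D true]] && [D s]] && [D ! [D ! [D s]]]]]

B
C
C && D
C && D && D
D && D && D
true && D && D
true && s && D
true && s && ! D
true && s && ! ! D
true && s && ! ! s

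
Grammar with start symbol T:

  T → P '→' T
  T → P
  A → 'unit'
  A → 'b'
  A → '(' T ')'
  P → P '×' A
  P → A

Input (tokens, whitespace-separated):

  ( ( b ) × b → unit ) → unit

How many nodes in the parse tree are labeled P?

6

[T [P [A ( [T [P [P [A ( [T [P [A b]]] )]] × [A b]] → [T [P [A unit]]]] )]] → [T [P [A unit]]]]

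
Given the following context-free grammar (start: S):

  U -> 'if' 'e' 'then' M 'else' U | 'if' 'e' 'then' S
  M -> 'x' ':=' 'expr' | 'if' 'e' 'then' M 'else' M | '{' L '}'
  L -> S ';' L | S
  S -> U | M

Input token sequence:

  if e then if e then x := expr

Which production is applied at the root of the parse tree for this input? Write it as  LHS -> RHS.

S -> U

[S [U if e then [S [U if e then [S [M x := expr]]]]]]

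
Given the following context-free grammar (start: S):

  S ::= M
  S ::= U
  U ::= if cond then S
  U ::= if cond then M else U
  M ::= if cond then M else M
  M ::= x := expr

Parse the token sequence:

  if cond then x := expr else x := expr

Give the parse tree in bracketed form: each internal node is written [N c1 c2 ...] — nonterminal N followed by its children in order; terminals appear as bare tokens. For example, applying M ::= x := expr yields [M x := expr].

[S [M if cond then [M x := expr] else [M x := expr]]]

S
M
if cond then M else M
if cond then x := expr else M
if cond then x := expr else x := expr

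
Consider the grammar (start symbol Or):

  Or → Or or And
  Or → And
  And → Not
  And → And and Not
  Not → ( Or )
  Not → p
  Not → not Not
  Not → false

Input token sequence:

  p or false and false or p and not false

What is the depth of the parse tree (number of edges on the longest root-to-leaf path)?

5

[Or [Or [Or [And [Not p]]] or [And [And [Not false]] and [Not false]]] or [And [And [Not p]] and [Not not [Not false]]]]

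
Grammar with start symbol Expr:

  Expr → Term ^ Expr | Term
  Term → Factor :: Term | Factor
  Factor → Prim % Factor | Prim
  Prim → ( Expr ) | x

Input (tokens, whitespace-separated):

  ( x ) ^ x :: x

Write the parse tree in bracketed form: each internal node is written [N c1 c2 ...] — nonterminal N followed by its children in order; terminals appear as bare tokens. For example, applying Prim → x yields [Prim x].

[Expr [Term [Factor [Prim ( [Expr [Term [Factor [Prim x]]]] )]]] ^ [Expr [Term [Factor [Prim x]] :: [Term [Factor [Prim x]]]]]]

Expr
Term ^ Expr
Factor ^ Expr
Prim ^ Expr
( Expr ) ^ Expr
( Term ) ^ Expr
( Factor ) ^ Expr
( Prim ) ^ Expr
( x ) ^ Expr
( x ) ^ Term
( x ) ^ Factor :: Term
( x ) ^ Prim :: Term
( x ) ^ x :: Term
( x ) ^ x :: Factor
( x ) ^ x :: Prim
( x ) ^ x :: x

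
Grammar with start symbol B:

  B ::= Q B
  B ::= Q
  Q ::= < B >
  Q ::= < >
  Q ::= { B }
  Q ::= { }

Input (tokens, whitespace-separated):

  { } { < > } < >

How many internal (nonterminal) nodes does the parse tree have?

[B [Q { }] [B [Q { [B [Q < >]] }] [B [Q < >]]]]

8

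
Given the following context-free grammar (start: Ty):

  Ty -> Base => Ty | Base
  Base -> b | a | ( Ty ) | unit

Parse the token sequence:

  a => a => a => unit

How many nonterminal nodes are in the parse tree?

[Ty [Base a] => [Ty [Base a] => [Ty [Base a] => [Ty [Base unit]]]]]

8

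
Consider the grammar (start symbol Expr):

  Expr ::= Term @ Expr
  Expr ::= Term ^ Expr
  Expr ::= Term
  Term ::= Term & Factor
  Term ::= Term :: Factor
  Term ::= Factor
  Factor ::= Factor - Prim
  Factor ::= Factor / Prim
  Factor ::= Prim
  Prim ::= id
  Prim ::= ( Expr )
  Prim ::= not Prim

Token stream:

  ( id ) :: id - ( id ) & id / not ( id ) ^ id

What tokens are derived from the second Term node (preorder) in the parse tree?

( id ) :: id - ( id )

[Expr [Term [Term [Term [Factor [Prim ( [Expr [Term [Factor [Prim id]]]] )]]] :: [Factor [Factor [Prim id]] - [Prim ( [Expr [Term [Factor [Prim id]]]] )]]] & [Factor [Factor [Prim id]] / [Prim not [Prim ( [Expr [Term [Factor [Prim id]]]] )]]]] ^ [Expr [Term [Factor [Prim id]]]]]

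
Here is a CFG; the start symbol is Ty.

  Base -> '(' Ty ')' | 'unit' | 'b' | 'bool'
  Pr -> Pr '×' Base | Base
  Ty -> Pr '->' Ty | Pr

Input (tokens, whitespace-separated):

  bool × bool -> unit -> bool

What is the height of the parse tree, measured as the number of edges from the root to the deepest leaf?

5

[Ty [Pr [Pr [Base bool]] × [Base bool]] -> [Ty [Pr [Base unit]] -> [Ty [Pr [Base bool]]]]]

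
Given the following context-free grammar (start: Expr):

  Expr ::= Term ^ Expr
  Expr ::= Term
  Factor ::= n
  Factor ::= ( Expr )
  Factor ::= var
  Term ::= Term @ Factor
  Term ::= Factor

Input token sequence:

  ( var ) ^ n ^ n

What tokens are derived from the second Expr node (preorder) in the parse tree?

var

[Expr [Term [Factor ( [Expr [Term [Factor var]]] )]] ^ [Expr [Term [Factor n]] ^ [Expr [Term [Factor n]]]]]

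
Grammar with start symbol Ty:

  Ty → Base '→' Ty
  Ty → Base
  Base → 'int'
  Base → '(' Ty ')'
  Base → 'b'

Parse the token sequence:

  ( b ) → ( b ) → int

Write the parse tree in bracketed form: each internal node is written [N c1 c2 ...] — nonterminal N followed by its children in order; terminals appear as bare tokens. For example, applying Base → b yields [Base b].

Ty
Base → Ty
( Ty ) → Ty
( Base ) → Ty
( b ) → Ty
( b ) → Base → Ty
( b ) → ( Ty ) → Ty
( b ) → ( Base ) → Ty
( b ) → ( b ) → Ty
( b ) → ( b ) → Base
( b ) → ( b ) → int

[Ty [Base ( [Ty [Base b]] )] → [Ty [Base ( [Ty [Base b]] )] → [Ty [Base int]]]]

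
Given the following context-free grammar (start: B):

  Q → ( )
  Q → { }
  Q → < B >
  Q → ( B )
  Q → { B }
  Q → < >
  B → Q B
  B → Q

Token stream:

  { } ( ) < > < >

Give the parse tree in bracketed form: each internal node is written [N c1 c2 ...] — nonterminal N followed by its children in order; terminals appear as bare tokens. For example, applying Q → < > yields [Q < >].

B
Q B
{ } B
{ } Q B
{ } ( ) B
{ } ( ) Q B
{ } ( ) < > B
{ } ( ) < > Q
{ } ( ) < > < >

[B [Q { }] [B [Q ( )] [B [Q < >] [B [Q < >]]]]]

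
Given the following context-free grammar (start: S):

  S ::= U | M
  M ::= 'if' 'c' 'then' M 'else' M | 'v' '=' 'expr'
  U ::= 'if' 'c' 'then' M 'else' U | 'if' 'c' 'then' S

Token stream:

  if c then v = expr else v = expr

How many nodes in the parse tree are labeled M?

3

[S [M if c then [M v = expr] else [M v = expr]]]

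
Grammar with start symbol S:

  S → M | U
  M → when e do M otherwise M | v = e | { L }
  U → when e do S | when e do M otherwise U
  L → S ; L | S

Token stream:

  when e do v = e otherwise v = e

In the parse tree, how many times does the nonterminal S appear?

1

[S [M when e do [M v = e] otherwise [M v = e]]]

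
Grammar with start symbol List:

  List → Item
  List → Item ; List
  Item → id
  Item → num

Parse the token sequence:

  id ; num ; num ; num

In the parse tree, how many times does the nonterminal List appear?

[List [Item id] ; [List [Item num] ; [List [Item num] ; [List [Item num]]]]]

4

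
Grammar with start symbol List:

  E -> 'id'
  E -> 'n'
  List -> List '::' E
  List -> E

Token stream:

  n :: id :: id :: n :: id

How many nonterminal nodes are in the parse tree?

10

[List [List [List [List [List [E n]] :: [E id]] :: [E id]] :: [E n]] :: [E id]]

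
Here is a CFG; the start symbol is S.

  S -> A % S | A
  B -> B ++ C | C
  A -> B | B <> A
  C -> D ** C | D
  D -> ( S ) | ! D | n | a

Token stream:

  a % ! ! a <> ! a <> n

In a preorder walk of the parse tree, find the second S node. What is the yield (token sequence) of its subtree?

! ! a <> ! a <> n

[S [A [B [C [D a]]]] % [S [A [B [C [D ! [D ! [D a]]]]] <> [A [B [C [D ! [D a]]]] <> [A [B [C [D n]]]]]]]]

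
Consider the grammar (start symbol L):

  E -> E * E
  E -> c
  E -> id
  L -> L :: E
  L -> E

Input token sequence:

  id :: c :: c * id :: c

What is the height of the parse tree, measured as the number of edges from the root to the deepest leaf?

[L [L [L [L [E id]] :: [E c]] :: [E [E c] * [E id]]] :: [E c]]

5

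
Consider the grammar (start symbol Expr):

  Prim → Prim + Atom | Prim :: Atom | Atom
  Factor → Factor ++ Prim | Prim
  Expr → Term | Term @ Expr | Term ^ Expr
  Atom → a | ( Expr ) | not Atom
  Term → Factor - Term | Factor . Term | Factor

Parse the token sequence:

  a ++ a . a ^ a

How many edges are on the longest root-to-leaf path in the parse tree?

[Expr [Term [Factor [Factor [Prim [Atom a]]] ++ [Prim [Atom a]]] . [Term [Factor [Prim [Atom a]]]]] ^ [Expr [Term [Factor [Prim [Atom a]]]]]]

6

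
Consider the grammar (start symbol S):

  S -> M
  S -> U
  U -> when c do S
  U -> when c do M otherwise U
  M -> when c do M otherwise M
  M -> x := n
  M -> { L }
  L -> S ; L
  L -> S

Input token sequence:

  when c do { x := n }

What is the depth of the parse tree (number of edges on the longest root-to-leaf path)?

[S [U when c do [S [M { [L [S [M x := n]]] }]]]]

7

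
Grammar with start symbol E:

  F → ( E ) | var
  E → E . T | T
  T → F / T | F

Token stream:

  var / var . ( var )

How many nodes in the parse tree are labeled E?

3

[E [E [T [F var] / [T [F var]]]] . [T [F ( [E [T [F var]]] )]]]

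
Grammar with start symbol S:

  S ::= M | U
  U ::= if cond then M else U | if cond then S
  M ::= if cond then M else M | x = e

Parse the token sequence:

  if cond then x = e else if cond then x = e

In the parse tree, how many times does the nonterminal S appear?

[S [U if cond then [M x = e] else [U if cond then [S [M x = e]]]]]

2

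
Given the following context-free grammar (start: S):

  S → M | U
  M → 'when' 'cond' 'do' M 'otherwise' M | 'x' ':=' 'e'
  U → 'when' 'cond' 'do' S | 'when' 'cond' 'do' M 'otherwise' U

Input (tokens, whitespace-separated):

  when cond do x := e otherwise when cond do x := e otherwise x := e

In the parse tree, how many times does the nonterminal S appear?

1

[S [M when cond do [M x := e] otherwise [M when cond do [M x := e] otherwise [M x := e]]]]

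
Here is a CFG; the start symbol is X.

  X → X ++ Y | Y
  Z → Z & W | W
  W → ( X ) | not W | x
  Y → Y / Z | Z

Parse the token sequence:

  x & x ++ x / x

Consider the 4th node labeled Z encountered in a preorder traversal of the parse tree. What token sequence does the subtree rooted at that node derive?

[X [X [Y [Z [Z [W x]] & [W x]]]] ++ [Y [Y [Z [W x]]] / [Z [W x]]]]

x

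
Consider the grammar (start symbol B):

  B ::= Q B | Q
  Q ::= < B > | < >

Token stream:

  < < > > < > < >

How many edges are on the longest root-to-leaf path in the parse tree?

[B [Q < [B [Q < >]] >] [B [Q < >] [B [Q < >]]]]

4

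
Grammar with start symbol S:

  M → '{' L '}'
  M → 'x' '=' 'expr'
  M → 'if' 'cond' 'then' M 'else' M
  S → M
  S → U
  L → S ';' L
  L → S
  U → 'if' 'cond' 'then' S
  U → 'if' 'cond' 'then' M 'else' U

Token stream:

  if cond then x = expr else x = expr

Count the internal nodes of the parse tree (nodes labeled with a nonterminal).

4

[S [M if cond then [M x = expr] else [M x = expr]]]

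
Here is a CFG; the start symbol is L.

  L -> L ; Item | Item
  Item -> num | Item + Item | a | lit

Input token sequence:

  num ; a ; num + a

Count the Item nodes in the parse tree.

5

[L [L [L [Item num]] ; [Item a]] ; [Item [Item num] + [Item a]]]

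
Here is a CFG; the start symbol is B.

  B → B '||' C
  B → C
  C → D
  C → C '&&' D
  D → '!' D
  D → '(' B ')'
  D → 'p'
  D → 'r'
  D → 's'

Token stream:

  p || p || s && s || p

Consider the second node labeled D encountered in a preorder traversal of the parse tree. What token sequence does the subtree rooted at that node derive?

p

[B [B [B [B [C [D p]]] || [C [D p]]] || [C [C [D s]] && [D s]]] || [C [D p]]]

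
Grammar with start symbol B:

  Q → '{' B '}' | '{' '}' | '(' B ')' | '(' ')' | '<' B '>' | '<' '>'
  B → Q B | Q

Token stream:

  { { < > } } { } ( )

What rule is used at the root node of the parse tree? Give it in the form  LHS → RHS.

[B [Q { [B [Q { [B [Q < >]] }]] }] [B [Q { }] [B [Q ( )]]]]

B → Q B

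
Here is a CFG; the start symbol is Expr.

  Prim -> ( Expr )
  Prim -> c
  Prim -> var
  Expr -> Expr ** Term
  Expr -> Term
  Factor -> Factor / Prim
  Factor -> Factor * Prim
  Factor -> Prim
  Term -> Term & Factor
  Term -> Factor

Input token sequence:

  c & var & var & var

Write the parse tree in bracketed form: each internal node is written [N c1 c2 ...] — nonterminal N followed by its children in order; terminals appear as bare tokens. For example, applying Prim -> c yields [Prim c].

Expr
Term
Term & Factor
Term & Factor & Factor
Term & Factor & Factor & Factor
Factor & Factor & Factor & Factor
Prim & Factor & Factor & Factor
c & Factor & Factor & Factor
c & Prim & Factor & Factor
c & var & Factor & Factor
c & var & Prim & Factor
c & var & var & Factor
c & var & var & Prim
c & var & var & var

[Expr [Term [Term [Term [Term [Factor [Prim c]]] & [Factor [Prim var]]] & [Factor [Prim var]]] & [Factor [Prim var]]]]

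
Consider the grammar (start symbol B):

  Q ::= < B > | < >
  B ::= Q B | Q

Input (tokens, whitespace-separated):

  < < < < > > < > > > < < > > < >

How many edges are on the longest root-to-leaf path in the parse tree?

[B [Q < [B [Q < [B [Q < [B [Q < >]] >] [B [Q < >]]] >]] >] [B [Q < [B [Q < >]] >] [B [Q < >]]]]

8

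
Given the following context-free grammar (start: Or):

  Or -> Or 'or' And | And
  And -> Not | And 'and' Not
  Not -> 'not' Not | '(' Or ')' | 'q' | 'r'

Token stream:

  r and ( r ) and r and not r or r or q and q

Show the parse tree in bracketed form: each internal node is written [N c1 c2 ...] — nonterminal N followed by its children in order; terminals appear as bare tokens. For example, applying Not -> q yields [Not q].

[Or [Or [Or [And [And [And [And [Not r]] and [Not ( [Or [And [Not r]]] )]] and [Not r]] and [Not not [Not r]]]] or [And [Not r]]] or [And [And [Not q]] and [Not q]]]

Or
Or or And
Or or And or And
And or And or And
And and Not or And or And
And and Not and Not or And or And
And and Not and Not and Not or And or And
Not and Not and Not and Not or And or And
r and Not and Not and Not or And or And
r and ( Or ) and Not and Not or And or And
r and ( And ) and Not and Not or And or And
r and ( Not ) and Not and Not or And or And
r and ( r ) and Not and Not or And or And
r and ( r ) and r and Not or And or And
r and ( r ) and r and not Not or And or And
r and ( r ) and r and not r or And or And
r and ( r ) and r and not r or Not or And
r and ( r ) and r and not r or r or And
r and ( r ) and r and not r or r or And and Not
r and ( r ) and r and not r or r or Not and Not
r and ( r ) and r and not r or r or q and Not
r and ( r ) and r and not r or r or q and q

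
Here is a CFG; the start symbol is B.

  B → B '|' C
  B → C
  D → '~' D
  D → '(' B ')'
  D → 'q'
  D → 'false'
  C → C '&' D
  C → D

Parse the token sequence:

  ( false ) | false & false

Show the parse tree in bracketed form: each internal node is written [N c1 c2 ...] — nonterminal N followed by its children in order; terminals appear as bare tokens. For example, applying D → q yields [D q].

[B [B [C [D ( [B [C [D false]]] )]]] | [C [C [D false]] & [D false]]]

B
B | C
C | C
D | C
( B ) | C
( C ) | C
( D ) | C
( false ) | C
( false ) | C & D
( false ) | D & D
( false ) | false & D
( false ) | false & false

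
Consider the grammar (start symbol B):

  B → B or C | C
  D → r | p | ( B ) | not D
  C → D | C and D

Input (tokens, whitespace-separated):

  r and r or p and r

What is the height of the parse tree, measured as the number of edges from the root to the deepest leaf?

5

[B [B [C [C [D r]] and [D r]]] or [C [C [D p]] and [D r]]]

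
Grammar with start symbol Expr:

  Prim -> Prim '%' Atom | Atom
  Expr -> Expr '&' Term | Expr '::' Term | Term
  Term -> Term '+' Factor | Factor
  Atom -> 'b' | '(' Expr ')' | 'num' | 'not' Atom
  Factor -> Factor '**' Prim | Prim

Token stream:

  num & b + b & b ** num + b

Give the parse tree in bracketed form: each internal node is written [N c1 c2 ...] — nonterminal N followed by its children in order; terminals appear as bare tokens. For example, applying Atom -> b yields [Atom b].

[Expr [Expr [Expr [Term [Factor [Prim [Atom num]]]]] & [Term [Term [Factor [Prim [Atom b]]]] + [Factor [Prim [Atom b]]]]] & [Term [Term [Factor [Factor [Prim [Atom b]]] ** [Prim [Atom num]]]] + [Factor [Prim [Atom b]]]]]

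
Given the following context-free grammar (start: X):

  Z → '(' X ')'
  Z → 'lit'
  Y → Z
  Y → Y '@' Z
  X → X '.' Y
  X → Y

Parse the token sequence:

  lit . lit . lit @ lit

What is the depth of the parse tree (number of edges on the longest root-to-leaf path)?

5

[X [X [X [Y [Z lit]]] . [Y [Z lit]]] . [Y [Y [Z lit]] @ [Z lit]]]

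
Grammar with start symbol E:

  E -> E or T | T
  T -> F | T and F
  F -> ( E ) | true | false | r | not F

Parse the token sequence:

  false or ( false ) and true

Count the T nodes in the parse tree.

4

[E [E [T [F false]]] or [T [T [F ( [E [T [F false]]] )]] and [F true]]]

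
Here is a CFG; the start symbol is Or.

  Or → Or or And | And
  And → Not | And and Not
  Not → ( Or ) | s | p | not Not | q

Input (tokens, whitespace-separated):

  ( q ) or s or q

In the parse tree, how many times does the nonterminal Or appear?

4

[Or [Or [Or [And [Not ( [Or [And [Not q]]] )]]] or [And [Not s]]] or [And [Not q]]]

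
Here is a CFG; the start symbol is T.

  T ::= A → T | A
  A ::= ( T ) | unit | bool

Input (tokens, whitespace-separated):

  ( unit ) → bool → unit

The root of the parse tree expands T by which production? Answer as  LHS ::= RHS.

T ::= A → T

[T [A ( [T [A unit]] )] → [T [A bool] → [T [A unit]]]]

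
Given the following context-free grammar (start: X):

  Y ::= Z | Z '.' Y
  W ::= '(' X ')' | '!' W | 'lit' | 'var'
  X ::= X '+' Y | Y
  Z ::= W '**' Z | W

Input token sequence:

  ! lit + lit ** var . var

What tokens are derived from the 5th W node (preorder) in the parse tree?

[X [X [Y [Z [W ! [W lit]]]]] + [Y [Z [W lit] ** [Z [W var]]] . [Y [Z [W var]]]]]

var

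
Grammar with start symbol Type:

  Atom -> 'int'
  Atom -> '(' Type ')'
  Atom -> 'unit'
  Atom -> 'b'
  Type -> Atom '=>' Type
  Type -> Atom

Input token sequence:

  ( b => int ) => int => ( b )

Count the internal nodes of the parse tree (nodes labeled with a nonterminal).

[Type [Atom ( [Type [Atom b] => [Type [Atom int]]] )] => [Type [Atom int] => [Type [Atom ( [Type [Atom b]] )]]]]

12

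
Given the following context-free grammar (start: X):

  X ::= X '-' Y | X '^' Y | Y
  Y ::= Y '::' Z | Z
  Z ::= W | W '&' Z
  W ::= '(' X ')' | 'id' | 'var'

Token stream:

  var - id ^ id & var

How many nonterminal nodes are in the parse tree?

[X [X [X [Y [Z [W var]]]] - [Y [Z [W id]]]] ^ [Y [Z [W id] & [Z [W var]]]]]

14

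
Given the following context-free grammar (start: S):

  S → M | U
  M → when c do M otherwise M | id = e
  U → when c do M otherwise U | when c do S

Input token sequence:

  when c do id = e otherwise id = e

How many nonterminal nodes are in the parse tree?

[S [M when c do [M id = e] otherwise [M id = e]]]

4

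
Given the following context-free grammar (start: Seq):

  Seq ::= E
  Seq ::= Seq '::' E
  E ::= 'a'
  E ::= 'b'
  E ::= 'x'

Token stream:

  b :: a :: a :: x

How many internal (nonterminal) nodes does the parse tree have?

[Seq [Seq [Seq [Seq [E b]] :: [E a]] :: [E a]] :: [E x]]

8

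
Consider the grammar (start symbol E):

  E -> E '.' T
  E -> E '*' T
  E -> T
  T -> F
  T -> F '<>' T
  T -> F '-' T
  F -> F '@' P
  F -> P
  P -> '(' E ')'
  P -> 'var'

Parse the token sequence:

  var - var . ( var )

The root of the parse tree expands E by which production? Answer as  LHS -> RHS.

[E [E [T [F [P var]] - [T [F [P var]]]]] . [T [F [P ( [E [T [F [P var]]]] )]]]]

E -> E '.' T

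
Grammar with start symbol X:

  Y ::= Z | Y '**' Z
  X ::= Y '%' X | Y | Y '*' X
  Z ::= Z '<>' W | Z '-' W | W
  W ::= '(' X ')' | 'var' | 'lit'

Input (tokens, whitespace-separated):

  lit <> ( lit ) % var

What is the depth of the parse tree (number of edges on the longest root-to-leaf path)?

8

[X [Y [Z [Z [W lit]] <> [W ( [X [Y [Z [W lit]]]] )]]] % [X [Y [Z [W var]]]]]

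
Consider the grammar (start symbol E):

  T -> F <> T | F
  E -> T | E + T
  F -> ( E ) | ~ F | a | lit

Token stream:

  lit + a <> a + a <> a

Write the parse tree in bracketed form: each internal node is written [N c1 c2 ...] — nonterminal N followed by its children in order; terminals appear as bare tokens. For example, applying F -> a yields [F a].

E
E + T
E + T + T
T + T + T
F + T + T
lit + T + T
lit + F <> T + T
lit + a <> T + T
lit + a <> F + T
lit + a <> a + T
lit + a <> a + F <> T
lit + a <> a + a <> T
lit + a <> a + a <> F
lit + a <> a + a <> a

[E [E [E [T [F lit]]] + [T [F a] <> [T [F a]]]] + [T [F a] <> [T [F a]]]]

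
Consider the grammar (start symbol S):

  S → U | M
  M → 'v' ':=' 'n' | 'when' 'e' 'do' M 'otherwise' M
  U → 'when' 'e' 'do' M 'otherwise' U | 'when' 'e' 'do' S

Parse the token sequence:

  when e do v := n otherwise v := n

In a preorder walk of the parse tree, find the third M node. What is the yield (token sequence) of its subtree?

[S [M when e do [M v := n] otherwise [M v := n]]]

v := n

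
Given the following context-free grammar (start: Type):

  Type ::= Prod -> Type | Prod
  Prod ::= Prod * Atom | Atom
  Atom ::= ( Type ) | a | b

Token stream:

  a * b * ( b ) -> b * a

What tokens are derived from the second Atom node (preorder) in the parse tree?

[Type [Prod [Prod [Prod [Atom a]] * [Atom b]] * [Atom ( [Type [Prod [Atom b]]] )]] -> [Type [Prod [Prod [Atom b]] * [Atom a]]]]

b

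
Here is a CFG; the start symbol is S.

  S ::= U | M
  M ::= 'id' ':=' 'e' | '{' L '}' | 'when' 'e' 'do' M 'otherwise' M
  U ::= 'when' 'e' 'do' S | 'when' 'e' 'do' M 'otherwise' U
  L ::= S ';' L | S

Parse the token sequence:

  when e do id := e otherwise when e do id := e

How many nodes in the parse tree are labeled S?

2

[S [U when e do [M id := e] otherwise [U when e do [S [M id := e]]]]]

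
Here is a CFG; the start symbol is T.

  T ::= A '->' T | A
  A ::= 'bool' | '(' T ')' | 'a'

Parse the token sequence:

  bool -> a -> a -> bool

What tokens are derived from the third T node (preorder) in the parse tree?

[T [A bool] -> [T [A a] -> [T [A a] -> [T [A bool]]]]]

a -> bool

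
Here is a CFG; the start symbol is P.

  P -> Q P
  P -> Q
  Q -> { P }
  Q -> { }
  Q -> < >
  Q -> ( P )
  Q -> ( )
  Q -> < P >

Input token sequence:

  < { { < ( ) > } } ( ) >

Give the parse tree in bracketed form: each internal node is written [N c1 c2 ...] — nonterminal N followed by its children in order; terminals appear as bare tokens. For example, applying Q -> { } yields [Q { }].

P
Q
< P >
< Q P >
< { P } P >
< { Q } P >
< { { P } } P >
< { { Q } } P >
< { { < P > } } P >
< { { < Q > } } P >
< { { < ( ) > } } P >
< { { < ( ) > } } Q >
< { { < ( ) > } } ( ) >

[P [Q < [P [Q { [P [Q { [P [Q < [P [Q ( )]] >]] }]] }] [P [Q ( )]]] >]]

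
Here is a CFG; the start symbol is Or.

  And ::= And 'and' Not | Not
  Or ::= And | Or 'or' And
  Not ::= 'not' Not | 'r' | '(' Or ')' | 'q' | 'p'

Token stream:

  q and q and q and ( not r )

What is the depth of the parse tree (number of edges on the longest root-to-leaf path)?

7

[Or [And [And [And [And [Not q]] and [Not q]] and [Not q]] and [Not ( [Or [And [Not not [Not r]]]] )]]]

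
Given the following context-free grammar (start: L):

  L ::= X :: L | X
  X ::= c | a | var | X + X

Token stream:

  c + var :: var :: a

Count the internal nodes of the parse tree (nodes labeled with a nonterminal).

[L [X [X c] + [X var]] :: [L [X var] :: [L [X a]]]]

8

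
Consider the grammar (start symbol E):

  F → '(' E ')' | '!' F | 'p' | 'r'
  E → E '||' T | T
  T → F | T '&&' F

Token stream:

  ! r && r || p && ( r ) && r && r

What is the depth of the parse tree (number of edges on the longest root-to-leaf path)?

[E [E [T [T [F ! [F r]]] && [F r]]] || [T [T [T [T [F p]] && [F ( [E [T [F r]]] )]] && [F r]] && [F r]]]

8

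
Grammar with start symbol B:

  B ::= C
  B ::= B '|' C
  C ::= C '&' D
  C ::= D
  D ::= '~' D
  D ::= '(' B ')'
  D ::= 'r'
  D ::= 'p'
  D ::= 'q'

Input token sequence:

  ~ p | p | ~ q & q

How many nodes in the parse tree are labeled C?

4

[B [B [B [C [D ~ [D p]]]] | [C [D p]]] | [C [C [D ~ [D q]]] & [D q]]]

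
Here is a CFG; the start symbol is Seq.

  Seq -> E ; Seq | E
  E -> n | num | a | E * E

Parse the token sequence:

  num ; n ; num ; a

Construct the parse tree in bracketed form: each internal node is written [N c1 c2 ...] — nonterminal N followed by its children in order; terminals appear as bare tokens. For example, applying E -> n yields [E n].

[Seq [E num] ; [Seq [E n] ; [Seq [E num] ; [Seq [E a]]]]]

Seq
E ; Seq
num ; Seq
num ; E ; Seq
num ; n ; Seq
num ; n ; E ; Seq
num ; n ; num ; Seq
num ; n ; num ; E
num ; n ; num ; a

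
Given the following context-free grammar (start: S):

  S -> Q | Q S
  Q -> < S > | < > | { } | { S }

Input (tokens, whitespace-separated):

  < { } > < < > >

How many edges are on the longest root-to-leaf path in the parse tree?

5

[S [Q < [S [Q { }]] >] [S [Q < [S [Q < >]] >]]]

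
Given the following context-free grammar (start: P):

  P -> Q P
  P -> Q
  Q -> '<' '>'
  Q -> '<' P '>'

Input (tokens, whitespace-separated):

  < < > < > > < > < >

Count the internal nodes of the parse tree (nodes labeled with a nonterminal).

10

[P [Q < [P [Q < >] [P [Q < >]]] >] [P [Q < >] [P [Q < >]]]]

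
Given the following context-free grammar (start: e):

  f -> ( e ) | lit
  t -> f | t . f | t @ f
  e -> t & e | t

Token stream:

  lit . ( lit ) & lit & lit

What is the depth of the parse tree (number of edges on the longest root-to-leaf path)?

[e [t [t [f lit]] . [f ( [e [t [f lit]]] )]] & [e [t [f lit]] & [e [t [f lit]]]]]

6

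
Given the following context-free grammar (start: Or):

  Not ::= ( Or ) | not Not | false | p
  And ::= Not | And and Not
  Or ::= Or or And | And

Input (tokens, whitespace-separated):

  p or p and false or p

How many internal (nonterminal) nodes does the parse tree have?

11

[Or [Or [Or [And [Not p]]] or [And [And [Not p]] and [Not false]]] or [And [Not p]]]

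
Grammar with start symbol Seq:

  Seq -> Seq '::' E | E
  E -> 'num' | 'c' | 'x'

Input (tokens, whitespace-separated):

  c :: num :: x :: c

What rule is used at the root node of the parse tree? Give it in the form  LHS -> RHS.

[Seq [Seq [Seq [Seq [E c]] :: [E num]] :: [E x]] :: [E c]]

Seq -> Seq '::' E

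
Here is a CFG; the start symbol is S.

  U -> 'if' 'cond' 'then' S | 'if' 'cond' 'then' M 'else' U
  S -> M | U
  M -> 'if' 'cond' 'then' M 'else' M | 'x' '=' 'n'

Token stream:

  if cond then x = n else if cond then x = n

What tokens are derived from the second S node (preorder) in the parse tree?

x = n

[S [U if cond then [M x = n] else [U if cond then [S [M x = n]]]]]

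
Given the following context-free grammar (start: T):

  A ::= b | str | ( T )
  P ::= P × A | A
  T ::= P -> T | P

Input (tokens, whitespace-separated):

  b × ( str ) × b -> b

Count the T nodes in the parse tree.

[T [P [P [P [A b]] × [A ( [T [P [A str]]] )]] × [A b]] -> [T [P [A b]]]]

3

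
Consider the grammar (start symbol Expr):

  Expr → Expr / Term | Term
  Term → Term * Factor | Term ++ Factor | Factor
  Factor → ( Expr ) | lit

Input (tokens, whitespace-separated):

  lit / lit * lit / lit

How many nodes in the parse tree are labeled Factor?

4

[Expr [Expr [Expr [Term [Factor lit]]] / [Term [Term [Factor lit]] * [Factor lit]]] / [Term [Factor lit]]]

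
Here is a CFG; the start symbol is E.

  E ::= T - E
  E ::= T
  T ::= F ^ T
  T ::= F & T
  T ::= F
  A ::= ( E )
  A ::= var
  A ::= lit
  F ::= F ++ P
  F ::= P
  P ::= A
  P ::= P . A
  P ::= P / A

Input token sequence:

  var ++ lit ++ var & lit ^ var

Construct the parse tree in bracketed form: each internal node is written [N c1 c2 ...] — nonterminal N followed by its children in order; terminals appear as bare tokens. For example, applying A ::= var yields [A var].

E
T
F & T
F ++ P & T
F ++ P ++ P & T
P ++ P ++ P & T
A ++ P ++ P & T
var ++ P ++ P & T
var ++ A ++ P & T
var ++ lit ++ P & T
var ++ lit ++ A & T
var ++ lit ++ var & T
var ++ lit ++ var & F ^ T
var ++ lit ++ var & P ^ T
var ++ lit ++ var & A ^ T
var ++ lit ++ var & lit ^ T
var ++ lit ++ var & lit ^ F
var ++ lit ++ var & lit ^ P
var ++ lit ++ var & lit ^ A
var ++ lit ++ var & lit ^ var

[E [T [F [F [F [P [A var]]] ++ [P [A lit]]] ++ [P [A var]]] & [T [F [P [A lit]]] ^ [T [F [P [A var]]]]]]]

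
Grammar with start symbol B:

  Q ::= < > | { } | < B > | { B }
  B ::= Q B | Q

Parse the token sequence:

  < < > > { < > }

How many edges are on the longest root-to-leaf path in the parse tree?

5

[B [Q < [B [Q < >]] >] [B [Q { [B [Q < >]] }]]]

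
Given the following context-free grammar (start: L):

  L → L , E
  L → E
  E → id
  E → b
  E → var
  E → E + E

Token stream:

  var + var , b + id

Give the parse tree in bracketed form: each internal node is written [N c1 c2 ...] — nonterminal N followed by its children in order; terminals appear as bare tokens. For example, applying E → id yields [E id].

L
L , E
E , E
E + E , E
var + E , E
var + var , E
var + var , E + E
var + var , b + E
var + var , b + id

[L [L [E [E var] + [E var]]] , [E [E b] + [E id]]]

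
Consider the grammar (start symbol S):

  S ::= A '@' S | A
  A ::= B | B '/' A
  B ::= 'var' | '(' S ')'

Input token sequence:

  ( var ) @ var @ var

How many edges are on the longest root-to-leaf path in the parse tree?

[S [A [B ( [S [A [B var]]] )]] @ [S [A [B var]] @ [S [A [B var]]]]]

6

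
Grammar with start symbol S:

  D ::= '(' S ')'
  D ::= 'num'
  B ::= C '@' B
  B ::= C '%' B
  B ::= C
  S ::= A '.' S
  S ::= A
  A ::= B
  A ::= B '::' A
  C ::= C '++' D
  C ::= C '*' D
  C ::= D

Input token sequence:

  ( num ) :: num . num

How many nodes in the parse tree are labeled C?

[S [A [B [C [D ( [S [A [B [C [D num]]]]] )]]] :: [A [B [C [D num]]]]] . [S [A [B [C [D num]]]]]]

4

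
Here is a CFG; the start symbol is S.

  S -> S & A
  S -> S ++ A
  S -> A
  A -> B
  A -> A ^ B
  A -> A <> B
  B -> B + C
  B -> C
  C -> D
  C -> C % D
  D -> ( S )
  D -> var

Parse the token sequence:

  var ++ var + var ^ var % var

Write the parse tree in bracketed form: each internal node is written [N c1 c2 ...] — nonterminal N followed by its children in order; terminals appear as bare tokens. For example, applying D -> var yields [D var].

[S [S [A [B [C [D var]]]]] ++ [A [A [B [B [C [D var]]] + [C [D var]]]] ^ [B [C [C [D var]] % [D var]]]]]

S
S ++ A
A ++ A
B ++ A
C ++ A
D ++ A
var ++ A
var ++ A ^ B
var ++ B ^ B
var ++ B + C ^ B
var ++ C + C ^ B
var ++ D + C ^ B
var ++ var + C ^ B
var ++ var + D ^ B
var ++ var + var ^ B
var ++ var + var ^ C
var ++ var + var ^ C % D
var ++ var + var ^ D % D
var ++ var + var ^ var % D
var ++ var + var ^ var % var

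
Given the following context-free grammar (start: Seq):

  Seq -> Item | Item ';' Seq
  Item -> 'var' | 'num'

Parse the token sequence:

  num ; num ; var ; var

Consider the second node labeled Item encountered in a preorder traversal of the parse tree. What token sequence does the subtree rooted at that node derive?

num

[Seq [Item num] ; [Seq [Item num] ; [Seq [Item var] ; [Seq [Item var]]]]]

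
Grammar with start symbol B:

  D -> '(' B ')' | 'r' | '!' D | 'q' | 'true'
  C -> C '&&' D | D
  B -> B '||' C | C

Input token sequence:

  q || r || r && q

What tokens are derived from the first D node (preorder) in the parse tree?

[B [B [B [C [D q]]] || [C [D r]]] || [C [C [D r]] && [D q]]]

q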